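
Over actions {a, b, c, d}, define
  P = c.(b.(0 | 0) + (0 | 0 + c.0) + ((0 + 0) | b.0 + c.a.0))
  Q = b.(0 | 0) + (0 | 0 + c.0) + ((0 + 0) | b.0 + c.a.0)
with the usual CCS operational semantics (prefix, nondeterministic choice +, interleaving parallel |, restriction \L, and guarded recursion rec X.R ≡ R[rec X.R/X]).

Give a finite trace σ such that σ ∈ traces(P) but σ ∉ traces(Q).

P's transition system — 6 states:
  u0 = c.(b.(0 | 0) + (0 | 0 + c.0) + ((0 + 0) | b.0 + c.a.0)) → --c--▸ u1
  u1 = b.(0 | 0) + (0 | 0 + c.0) + ((0 + 0) | b.0 + c.a.0) → --b--▸ u2, --b--▸ u3, --c--▸ u4, --c--▸ u5
  u2 = (0 + 0) | 0 → ∅
  u3 = 0 | 0 → ∅
  u4 = 0 → ∅
  u5 = a.0 → --a--▸ u4
Q's transition system — 5 states:
  v0 = b.(0 | 0) + (0 | 0 + c.0) + ((0 + 0) | b.0 + c.a.0) → --b--▸ v1, --b--▸ v2, --c--▸ v3, --c--▸ v4
  v1 = (0 + 0) | 0 → ∅
  v2 = 0 | 0 → ∅
  v3 = 0 → ∅
  v4 = a.0 → --a--▸ v3
Run σ = ⟨cb⟩ on P: start {u0}
  [1] c ⇒ {u1}
  [2] b ⇒ {u2, u3}
  P completes σ.
Run σ = ⟨cb⟩ on Q: start {v0}
  [1] c ⇒ {v3, v4}
  [2] b ⇒ no successor for Q

cb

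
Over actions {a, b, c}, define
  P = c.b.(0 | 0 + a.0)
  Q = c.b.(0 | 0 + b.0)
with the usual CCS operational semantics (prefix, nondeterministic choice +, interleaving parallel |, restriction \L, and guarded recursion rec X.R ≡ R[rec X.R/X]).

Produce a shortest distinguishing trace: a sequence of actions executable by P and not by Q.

cba

P's transition system — 4 states:
  u0 = c.b.(0 | 0 + a.0) ⊢ =c=> u1
  u1 = b.(0 | 0 + a.0) ⊢ =b=> u2
  u2 = 0 | 0 + a.0 ⊢ =a=> u3
  u3 = 0 ⊢ stopped
Q's transition system — 4 states:
  v0 = c.b.(0 | 0 + b.0) ⊢ =c=> v1
  v1 = b.(0 | 0 + b.0) ⊢ =b=> v2
  v2 = 0 | 0 + b.0 ⊢ =b=> v3
  v3 = 0 ⊢ stopped
Trace ⟨cba⟩ through P, begin at {u0}:
  after c @ step 1: {u1}
  after b @ step 2: {u2}
  after a @ step 3: {u3}
  P completes σ.
Trace ⟨cba⟩ through Q, begin at {v0}:
  after c @ step 1: {v1}
  after b @ step 2: {v2}
  after a @ step 3: ∅  — Q cannot continue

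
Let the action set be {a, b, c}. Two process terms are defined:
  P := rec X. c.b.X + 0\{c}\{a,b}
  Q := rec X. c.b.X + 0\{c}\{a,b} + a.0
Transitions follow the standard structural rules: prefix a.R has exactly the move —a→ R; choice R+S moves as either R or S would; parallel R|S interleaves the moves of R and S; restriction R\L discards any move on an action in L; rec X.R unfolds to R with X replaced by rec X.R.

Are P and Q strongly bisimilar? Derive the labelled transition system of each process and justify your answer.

P's transition system — 2 states:
  u0 = rec X. c.b.X + 0\{c}\{a,b} :: -c-> u1
  u1 = b.(rec X. c.b.X + 0\{c}\{a,b}) :: -b-> u0
Q's transition system — 3 states:
  v0 = rec X. c.b.X + 0\{c}\{a,b} + a.0 :: -a-> v1, -c-> v2
  v1 = 0 :: stopped
  v2 = b.(rec X. c.b.X + 0\{c}\{a,b} + a.0) :: -b-> v0
Coarsest stable partition (strong bisimilarity classes):
  B0 = {u0}
  B1 = {u1}
  B2 = {v0}
  B3 = {v1}
  B4 = {v2}
u0 ∈ B0, v0 ∈ B2 → different blocks

P ≁ Q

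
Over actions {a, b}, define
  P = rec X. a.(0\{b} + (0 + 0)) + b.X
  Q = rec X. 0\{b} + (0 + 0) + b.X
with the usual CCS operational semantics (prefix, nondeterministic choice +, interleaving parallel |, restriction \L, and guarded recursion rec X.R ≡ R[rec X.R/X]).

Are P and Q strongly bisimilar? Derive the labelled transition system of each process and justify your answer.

not bisimilar

P's transition system — 2 states:
  m0 = rec X. a.(0\{b} + (0 + 0)) + b.X :: --a--▸ m1, --b--▸ m0
  m1 = 0\{b} + (0 + 0) :: ∅
Q's transition system — 1 states:
  n0 = rec X. 0\{b} + (0 + 0) + b.X :: --b--▸ n0
Partition-refinement fixed point:
  B0 = {m0}
  B1 = {m1}
  B2 = {n0}
m0 ∈ B0, n0 ∈ B2 → different blocks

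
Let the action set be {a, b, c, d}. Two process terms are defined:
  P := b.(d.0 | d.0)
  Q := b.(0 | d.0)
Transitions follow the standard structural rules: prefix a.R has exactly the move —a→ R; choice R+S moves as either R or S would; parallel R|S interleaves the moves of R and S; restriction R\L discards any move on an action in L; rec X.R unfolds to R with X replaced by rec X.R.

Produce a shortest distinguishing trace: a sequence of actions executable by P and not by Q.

P's transition system — 5 states:
  u0 = b.(d.0 | d.0) :: -b-> u1
  u1 = d.0 | d.0 :: -d-> u2, -d-> u3
  u2 = 0 | d.0 :: -d-> u4
  u3 = d.0 | 0 :: -d-> u4
  u4 = 0 | 0 :: ∅
Q's transition system — 3 states:
  v0 = b.(0 | d.0) :: -b-> v1
  v1 = 0 | d.0 :: -d-> v2
  v2 = 0 | 0 :: ∅
Trace ⟨bdd⟩ through P, begin at {u0}:
  after b @ step 1: {u1}
  after d @ step 2: {u2, u3}
  after d @ step 3: {u4}
  P completes σ.
Trace ⟨bdd⟩ through Q, begin at {v0}:
  after b @ step 1: {v1}
  after d @ step 2: {v2}
  after d @ step 3: ∅ (Q stuck)

bdd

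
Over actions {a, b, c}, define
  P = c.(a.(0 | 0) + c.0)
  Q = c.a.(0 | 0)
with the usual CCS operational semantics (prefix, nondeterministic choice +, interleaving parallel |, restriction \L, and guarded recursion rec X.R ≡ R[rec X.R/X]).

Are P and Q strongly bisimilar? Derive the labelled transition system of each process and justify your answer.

P's transition system — 4 states:
  m0 = c.(a.(0 | 0) + c.0) → =c=> m1
  m1 = a.(0 | 0) + c.0 → =a=> m2, =c=> m3
  m2 = 0 | 0 → stopped
  m3 = 0 → stopped
Q's transition system — 3 states:
  n0 = c.a.(0 | 0) → =c=> n1
  n1 = a.(0 | 0) → =a=> n2
  n2 = 0 | 0 → stopped
Bisimilarity quotient blocks:
  B0 = {m0}
  B1 = {m1}
  B2 = {m2, m3, n2}
  B3 = {n0}
  B4 = {n1}
m0 ∈ B0, n0 ∈ B3 → different blocks

P ≁ Q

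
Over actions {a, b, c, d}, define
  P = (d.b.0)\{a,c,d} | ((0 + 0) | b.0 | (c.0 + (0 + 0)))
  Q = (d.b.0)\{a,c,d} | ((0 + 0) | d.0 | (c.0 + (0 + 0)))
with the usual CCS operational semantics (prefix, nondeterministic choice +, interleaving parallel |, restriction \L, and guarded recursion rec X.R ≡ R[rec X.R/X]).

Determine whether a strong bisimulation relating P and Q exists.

Reachable graph of P (4 states):
  u0 = (d.b.0)\{a,c,d} | ((0 + 0) | b.0 | (c.0 + (0 + 0))) ⊢ --b--▸ u1, --c--▸ u2
  u1 = (d.b.0)\{a,c,d} | ((0 + 0) | 0 | (c.0 + (0 + 0))) ⊢ --c--▸ u3
  u2 = (d.b.0)\{a,c,d} | ((0 + 0) | b.0 | 0) ⊢ --b--▸ u3
  u3 = (d.b.0)\{a,c,d} | ((0 + 0) | 0 | 0) ⊢ stopped
Reachable graph of Q (4 states):
  v0 = (d.b.0)\{a,c,d} | ((0 + 0) | d.0 | (c.0 + (0 + 0))) ⊢ --c--▸ v1, --d--▸ v2
  v1 = (d.b.0)\{a,c,d} | ((0 + 0) | d.0 | 0) ⊢ --d--▸ v3
  v2 = (d.b.0)\{a,c,d} | ((0 + 0) | 0 | (c.0 + (0 + 0))) ⊢ --c--▸ v3
  v3 = (d.b.0)\{a,c,d} | ((0 + 0) | 0 | 0) ⊢ stopped
Partition-refinement fixed point:
  B0 = {u0}
  B1 = {u2}
  B2 = {u3, v3}
  B3 = {u1, v2}
  B4 = {v0}
  B5 = {v1}
u0 ∈ B0, v0 ∈ B4 → different blocks

NO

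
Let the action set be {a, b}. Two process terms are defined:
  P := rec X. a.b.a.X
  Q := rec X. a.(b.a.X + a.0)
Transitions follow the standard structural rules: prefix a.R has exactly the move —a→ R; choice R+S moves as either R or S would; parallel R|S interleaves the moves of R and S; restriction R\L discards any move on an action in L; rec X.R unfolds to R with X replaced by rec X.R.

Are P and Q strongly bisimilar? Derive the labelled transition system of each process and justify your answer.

P ≁ Q

P's transition system — 3 states:
  m0 = rec X. a.b.a.X → --a--▸ m1
  m1 = b.a.(rec X. a.b.a.X) → --b--▸ m2
  m2 = a.(rec X. a.b.a.X) → --a--▸ m0
Q's transition system — 4 states:
  n0 = rec X. a.(b.a.X + a.0) → --a--▸ n1
  n1 = b.a.(rec X. a.(b.a.X + a.0)) + a.0 → --a--▸ n2, --b--▸ n3
  n2 = 0 → deadlocked
  n3 = a.(rec X. a.(b.a.X + a.0)) → --a--▸ n0
Partition-refinement fixed point:
  B0 = {m0}
  B1 = {m1}
  B2 = {m2}
  B3 = {n0}
  B4 = {n1}
  B5 = {n3}
  B6 = {n2}
m0 ∈ B0, n0 ∈ B3 → different blocks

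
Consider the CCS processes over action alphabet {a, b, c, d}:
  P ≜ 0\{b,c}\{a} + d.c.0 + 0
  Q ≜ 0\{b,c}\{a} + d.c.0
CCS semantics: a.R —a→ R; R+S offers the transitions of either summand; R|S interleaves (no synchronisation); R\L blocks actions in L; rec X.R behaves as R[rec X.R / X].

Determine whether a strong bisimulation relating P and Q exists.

bisimilar

Reachable graph of P (3 states):
  u0 = 0\{b,c}\{a} + d.c.0 + 0 ⊢ -d-> u1
  u1 = c.0 ⊢ -c-> u2
  u2 = 0 ⊢ deadlocked
Reachable graph of Q (3 states):
  v0 = 0\{b,c}\{a} + d.c.0 ⊢ -d-> v1
  v1 = c.0 ⊢ -c-> v2
  v2 = 0 ⊢ deadlocked
Coarsest stable partition (strong bisimilarity classes):
  B0 = {u0, v0}
  B1 = {u1, v1}
  B2 = {u2, v2}
u0 ∈ B0, v0 ∈ B0 → same block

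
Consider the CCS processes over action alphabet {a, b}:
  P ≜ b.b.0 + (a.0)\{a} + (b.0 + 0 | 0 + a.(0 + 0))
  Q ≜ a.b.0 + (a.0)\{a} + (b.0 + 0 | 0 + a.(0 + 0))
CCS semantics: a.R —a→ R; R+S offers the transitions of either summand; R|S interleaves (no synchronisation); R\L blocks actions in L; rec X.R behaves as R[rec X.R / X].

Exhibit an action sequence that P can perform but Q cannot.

P's transition system — 4 states:
  m0 = b.b.0 + (a.0)\{a} + (b.0 + 0 | 0 + a.(0 + 0)) ⊢ =a=> m1, =b=> m2, =b=> m3
  m1 = 0 + 0 ⊢ ·
  m2 = 0 ⊢ ·
  m3 = b.0 ⊢ =b=> m2
Q's transition system — 4 states:
  n0 = a.b.0 + (a.0)\{a} + (b.0 + 0 | 0 + a.(0 + 0)) ⊢ =a=> n1, =a=> n2, =b=> n3
  n1 = 0 + 0 ⊢ ·
  n2 = b.0 ⊢ =b=> n3
  n3 = 0 ⊢ ·
Executing bb from P (initial set {m0}):
  step 1 (b): {m2, m3}
  step 2 (b): {m2}
  P completes σ.
Executing bb from Q (initial set {n0}):
  step 1 (b): {n3}
  step 2 (b): no successor for Q

bb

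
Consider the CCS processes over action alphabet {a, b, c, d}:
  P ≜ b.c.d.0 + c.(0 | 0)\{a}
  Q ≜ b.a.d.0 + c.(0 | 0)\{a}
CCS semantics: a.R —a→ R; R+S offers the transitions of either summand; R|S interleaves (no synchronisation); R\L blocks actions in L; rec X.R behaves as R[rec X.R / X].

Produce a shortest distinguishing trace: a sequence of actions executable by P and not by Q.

P's transition system — 5 states:
  m0 = b.c.d.0 + c.(0 | 0)\{a} → =b=> m1, =c=> m2
  m1 = c.d.0 → =c=> m3
  m2 = (0 | 0)\{a} → (no moves)
  m3 = d.0 → =d=> m4
  m4 = 0 → (no moves)
Q's transition system — 5 states:
  n0 = b.a.d.0 + c.(0 | 0)\{a} → =b=> n1, =c=> n2
  n1 = a.d.0 → =a=> n3
  n2 = (0 | 0)\{a} → (no moves)
  n3 = d.0 → =d=> n4
  n4 = 0 → (no moves)
Run σ = ⟨bc⟩ on P: start {m0}
  step 1 (b): {m1}
  step 2 (c): {m3}
  P completes σ.
Run σ = ⟨bc⟩ on Q: start {n0}
  step 1 (b): {n1}
  step 2 (c): ∅  — Q cannot continue

bc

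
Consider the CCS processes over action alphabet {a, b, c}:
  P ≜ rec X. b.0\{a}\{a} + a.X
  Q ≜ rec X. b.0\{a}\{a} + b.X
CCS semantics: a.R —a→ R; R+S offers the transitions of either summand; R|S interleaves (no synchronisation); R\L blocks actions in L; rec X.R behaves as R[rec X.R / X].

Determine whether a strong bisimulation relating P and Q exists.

Reachable graph of P (2 states):
  s0 = rec X. b.0\{a}\{a} + a.X :: —a→ s0, —b→ s1
  s1 = 0\{a}\{a} :: ·
Reachable graph of Q (2 states):
  t0 = rec X. b.0\{a}\{a} + b.X :: —b→ t0, —b→ t1
  t1 = 0\{a}\{a} :: ·
Coarsest stable partition (strong bisimilarity classes):
  B0 = {s0}
  B1 = {s1, t1}
  B2 = {t0}
s0 ∈ B0, t0 ∈ B2 → different blocks

P ≁ Q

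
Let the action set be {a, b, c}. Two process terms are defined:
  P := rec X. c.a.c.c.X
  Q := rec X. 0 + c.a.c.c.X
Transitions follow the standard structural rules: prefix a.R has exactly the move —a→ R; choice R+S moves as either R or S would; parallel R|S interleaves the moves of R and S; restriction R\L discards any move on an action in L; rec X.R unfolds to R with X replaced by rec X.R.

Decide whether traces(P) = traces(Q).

traces(P) = traces(Q)

P's transition system — 4 states:
  p0 = rec X. c.a.c.c.X :: --c--▸ p1
  p1 = a.c.c.(rec X. c.a.c.c.X) :: --a--▸ p2
  p2 = c.c.(rec X. c.a.c.c.X) :: --c--▸ p3
  p3 = c.(rec X. c.a.c.c.X) :: --c--▸ p0
Q's transition system — 4 states:
  q0 = rec X. 0 + c.a.c.c.X :: --c--▸ q1
  q1 = a.c.c.(rec X. 0 + c.a.c.c.X) :: --a--▸ q2
  q2 = c.c.(rec X. 0 + c.a.c.c.X) :: --c--▸ q3
  q3 = c.(rec X. 0 + c.a.c.c.X) :: --c--▸ q0
Coarsest stable partition (strong bisimilarity classes):
  B0 = {p0, q0}
  B1 = {p1, q1}
  B2 = {p2, q2}
  B3 = {p3, q3}
p0 ∈ B0, q0 ∈ B0 → same block
Bisimilar ⇒ trace-equivalent.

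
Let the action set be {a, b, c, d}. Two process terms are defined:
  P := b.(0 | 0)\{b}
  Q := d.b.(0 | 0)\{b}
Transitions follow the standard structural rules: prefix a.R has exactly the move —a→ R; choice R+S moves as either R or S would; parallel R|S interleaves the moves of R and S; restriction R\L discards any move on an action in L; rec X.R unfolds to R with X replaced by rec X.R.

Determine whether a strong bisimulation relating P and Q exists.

LTS(P): 2 reachable states
  s0 = b.(0 | 0)\{b} ⊢ ··b··> s1
  s1 = (0 | 0)\{b} ⊢ (no moves)
LTS(Q): 3 reachable states
  t0 = d.b.(0 | 0)\{b} ⊢ ··d··> t1
  t1 = b.(0 | 0)\{b} ⊢ ··b··> t2
  t2 = (0 | 0)\{b} ⊢ (no moves)
Bisimilarity quotient blocks:
  B0 = {s0, t1}
  B1 = {s1, t2}
  B2 = {t0}
s0 ∈ B0, t0 ∈ B2 → different blocks

not bisimilar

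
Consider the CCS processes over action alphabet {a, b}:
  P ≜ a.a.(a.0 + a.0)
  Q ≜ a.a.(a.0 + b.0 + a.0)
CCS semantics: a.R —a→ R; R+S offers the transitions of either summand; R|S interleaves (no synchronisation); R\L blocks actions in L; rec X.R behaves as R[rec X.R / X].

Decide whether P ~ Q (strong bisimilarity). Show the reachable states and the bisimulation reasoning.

LTS(P): 4 reachable states
  p0 = a.a.(a.0 + a.0) | -a-> p1
  p1 = a.(a.0 + a.0) | -a-> p2
  p2 = a.0 + a.0 | -a-> p3
  p3 = 0 | ∅
LTS(Q): 4 reachable states
  q0 = a.a.(a.0 + b.0 + a.0) | -a-> q1
  q1 = a.(a.0 + b.0 + a.0) | -a-> q2
  q2 = a.0 + b.0 + a.0 | -a-> q3, -b-> q3
  q3 = 0 | ∅
Bisimilarity quotient blocks:
  B0 = {p0}
  B1 = {p1}
  B2 = {p2}
  B3 = {p3, q3}
  B4 = {q0}
  B5 = {q1}
  B6 = {q2}
p0 ∈ B0, q0 ∈ B4 → different blocks

NO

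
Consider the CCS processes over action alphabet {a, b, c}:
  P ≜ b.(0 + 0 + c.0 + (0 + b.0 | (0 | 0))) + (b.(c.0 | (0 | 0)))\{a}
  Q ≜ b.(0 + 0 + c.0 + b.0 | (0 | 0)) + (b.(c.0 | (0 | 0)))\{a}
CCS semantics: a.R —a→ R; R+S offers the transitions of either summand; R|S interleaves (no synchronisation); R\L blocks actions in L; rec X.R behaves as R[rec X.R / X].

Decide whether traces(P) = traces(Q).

traces(P) = traces(Q)

LTS(P): 6 reachable states
  m0 = b.(0 + 0 + c.0 + (0 + b.0 | (0 | 0))) + (b.(c.0 | (0 | 0)))\{a} ⊢ --b--▸ m1, --b--▸ m2
  m1 = (c.0 | (0 | 0))\{a} ⊢ --c--▸ m3
  m2 = 0 + 0 + c.0 + (0 + b.0 | (0 | 0)) ⊢ --b--▸ m4, --c--▸ m5
  m3 = (0 | (0 | 0))\{a} ⊢ (no moves)
  m4 = 0 | (0 | 0) ⊢ (no moves)
  m5 = 0 ⊢ (no moves)
LTS(Q): 6 reachable states
  n0 = b.(0 + 0 + c.0 + b.0 | (0 | 0)) + (b.(c.0 | (0 | 0)))\{a} ⊢ --b--▸ n1, --b--▸ n2
  n1 = (c.0 | (0 | 0))\{a} ⊢ --c--▸ n3
  n2 = 0 + 0 + c.0 + b.0 | (0 | 0) ⊢ --b--▸ n4, --c--▸ n5
  n3 = (0 | (0 | 0))\{a} ⊢ (no moves)
  n4 = 0 | (0 | 0) ⊢ (no moves)
  n5 = 0 ⊢ (no moves)
Partition-refinement fixed point:
  B0 = {m0, n0}
  B1 = {m1, n1}
  B2 = {m3, m4, m5, n3, n4, n5}
  B3 = {m2, n2}
m0 ∈ B0, n0 ∈ B0 → same block
Bisimilar ⇒ trace-equivalent.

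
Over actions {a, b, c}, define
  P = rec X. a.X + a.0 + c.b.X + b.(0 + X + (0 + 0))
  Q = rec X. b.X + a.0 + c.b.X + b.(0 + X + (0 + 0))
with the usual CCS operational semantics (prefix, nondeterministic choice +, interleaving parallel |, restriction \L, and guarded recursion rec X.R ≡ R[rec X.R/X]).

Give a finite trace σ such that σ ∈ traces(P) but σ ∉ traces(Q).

LTS(P): 4 reachable states
  m0 = rec X. a.X + a.0 + c.b.X + b.(0 + X + (0 + 0)) has moves =a=> m0, =a=> m1, =b=> m2, =c=> m3
  m1 = 0 has moves deadlocked
  m2 = 0 + (rec X. a.X + a.0 + c.b.X + b.(0 + X + (0 + 0))) + (0 + 0) has moves =a=> m0, =a=> m1, =b=> m2, =c=> m3
  m3 = b.(rec X. a.X + a.0 + c.b.X + b.(0 + X + (0 + 0))) has moves =b=> m0
LTS(Q): 4 reachable states
  n0 = rec X. b.X + a.0 + c.b.X + b.(0 + X + (0 + 0)) has moves =a=> n1, =b=> n0, =b=> n2, =c=> n3
  n1 = 0 has moves deadlocked
  n2 = 0 + (rec X. b.X + a.0 + c.b.X + b.(0 + X + (0 + 0))) + (0 + 0) has moves =a=> n1, =b=> n0, =b=> n2, =c=> n3
  n3 = b.(rec X. b.X + a.0 + c.b.X + b.(0 + X + (0 + 0))) has moves =b=> n0
Trace ⟨aa⟩ through P, begin at {m0}:
  after a @ step 1: {m0, m1}
  after a @ step 2: {m0, m1}
  ✓ P
Trace ⟨aa⟩ through Q, begin at {n0}:
  after a @ step 1: {n1}
  after a @ step 2: no successor for Q

aa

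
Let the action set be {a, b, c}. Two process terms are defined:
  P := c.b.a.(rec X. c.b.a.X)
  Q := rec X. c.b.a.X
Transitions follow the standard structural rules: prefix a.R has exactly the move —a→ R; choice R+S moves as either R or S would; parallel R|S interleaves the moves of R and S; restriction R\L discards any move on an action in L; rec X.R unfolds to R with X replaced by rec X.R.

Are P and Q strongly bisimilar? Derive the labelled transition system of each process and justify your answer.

P's transition system — 4 states:
  u0 = c.b.a.(rec X. c.b.a.X) has moves —c→ u1
  u1 = b.a.(rec X. c.b.a.X) has moves —b→ u2
  u2 = a.(rec X. c.b.a.X) has moves —a→ u3
  u3 = rec X. c.b.a.X has moves —c→ u1
Q's transition system — 3 states:
  v0 = rec X. c.b.a.X has moves —c→ v1
  v1 = b.a.(rec X. c.b.a.X) has moves —b→ v2
  v2 = a.(rec X. c.b.a.X) has moves —a→ v0
Coarsest stable partition (strong bisimilarity classes):
  B0 = {u0, u3, v0}
  B1 = {u1, v1}
  B2 = {u2, v2}
u0 ∈ B0, v0 ∈ B0 → same block

P ~ Q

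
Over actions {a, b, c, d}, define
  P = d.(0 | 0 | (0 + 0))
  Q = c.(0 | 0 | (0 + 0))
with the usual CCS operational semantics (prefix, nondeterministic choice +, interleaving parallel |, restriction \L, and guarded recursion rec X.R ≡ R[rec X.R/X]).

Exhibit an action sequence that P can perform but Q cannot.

P's transition system — 2 states:
  s0 = d.(0 | 0 | (0 + 0)) has moves -d-> s1
  s1 = 0 | 0 | (0 + 0) has moves stopped
Q's transition system — 2 states:
  t0 = c.(0 | 0 | (0 + 0)) has moves -c-> t1
  t1 = 0 | 0 | (0 + 0) has moves stopped
Executing d from P (initial set {s0}):
  [1] d ⇒ {s1}
  ✓ P
Executing d from Q (initial set {t0}):
  [1] d ⇒ no successor for Q

d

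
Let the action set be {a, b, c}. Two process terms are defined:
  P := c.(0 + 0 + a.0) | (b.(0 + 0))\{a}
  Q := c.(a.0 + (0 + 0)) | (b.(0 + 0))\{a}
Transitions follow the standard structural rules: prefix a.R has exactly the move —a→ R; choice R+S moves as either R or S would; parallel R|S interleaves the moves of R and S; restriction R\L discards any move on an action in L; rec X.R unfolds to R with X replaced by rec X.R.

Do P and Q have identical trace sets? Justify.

LTS(P): 6 reachable states
  m0 = c.(0 + 0 + a.0) | (b.(0 + 0))\{a} | —b→ m1, —c→ m2
  m1 = c.(0 + 0 + a.0) | (0 + 0)\{a} | —c→ m3
  m2 = (0 + 0 + a.0) | (b.(0 + 0))\{a} | —a→ m4, —b→ m3
  m3 = (0 + 0 + a.0) | (0 + 0)\{a} | —a→ m5
  m4 = 0 | (b.(0 + 0))\{a} | —b→ m5
  m5 = 0 | (0 + 0)\{a} | deadlocked
LTS(Q): 6 reachable states
  n0 = c.(a.0 + (0 + 0)) | (b.(0 + 0))\{a} | —b→ n1, —c→ n2
  n1 = c.(a.0 + (0 + 0)) | (0 + 0)\{a} | —c→ n3
  n2 = (a.0 + (0 + 0)) | (b.(0 + 0))\{a} | —a→ n4, —b→ n3
  n3 = (a.0 + (0 + 0)) | (0 + 0)\{a} | —a→ n5
  n4 = 0 | (b.(0 + 0))\{a} | —b→ n5
  n5 = 0 | (0 + 0)\{a} | deadlocked
Coarsest stable partition (strong bisimilarity classes):
  B0 = {m0, n0}
  B1 = {m2, n2}
  B2 = {m4, n4}
  B3 = {m5, n5}
  B4 = {m3, n3}
  B5 = {m1, n1}
m0 ∈ B0, n0 ∈ B0 → same block
Bisimilar ⇒ trace-equivalent.

traces(P) = traces(Q)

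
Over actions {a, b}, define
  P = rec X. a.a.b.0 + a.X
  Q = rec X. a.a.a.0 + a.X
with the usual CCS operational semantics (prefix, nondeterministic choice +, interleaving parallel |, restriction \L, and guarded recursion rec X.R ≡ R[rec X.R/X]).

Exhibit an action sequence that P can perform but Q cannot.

P's transition system — 4 states:
  s0 = rec X. a.a.b.0 + a.X :: —a→ s0, —a→ s1
  s1 = a.b.0 :: —a→ s2
  s2 = b.0 :: —b→ s3
  s3 = 0 :: ·
Q's transition system — 4 states:
  t0 = rec X. a.a.a.0 + a.X :: —a→ t0, —a→ t1
  t1 = a.a.0 :: —a→ t2
  t2 = a.0 :: —a→ t3
  t3 = 0 :: ·
Trace ⟨aab⟩ through P, begin at {s0}:
  [1] a ⇒ {s0, s1}
  [2] a ⇒ {s0, s1, s2}
  [3] b ⇒ {s3}
  P completes σ.
Trace ⟨aab⟩ through Q, begin at {t0}:
  [1] a ⇒ {t0, t1}
  [2] a ⇒ {t0, t1, t2}
  [3] b ⇒ ∅ (Q stuck)

aab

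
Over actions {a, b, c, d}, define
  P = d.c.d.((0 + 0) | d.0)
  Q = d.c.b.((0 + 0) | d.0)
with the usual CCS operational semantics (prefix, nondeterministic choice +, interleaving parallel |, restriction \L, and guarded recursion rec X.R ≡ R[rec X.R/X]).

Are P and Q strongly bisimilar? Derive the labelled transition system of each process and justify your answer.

P ≁ Q

Reachable graph of P (5 states):
  m0 = d.c.d.((0 + 0) | d.0) → ··d··> m1
  m1 = c.d.((0 + 0) | d.0) → ··c··> m2
  m2 = d.((0 + 0) | d.0) → ··d··> m3
  m3 = (0 + 0) | d.0 → ··d··> m4
  m4 = (0 + 0) | 0 → stopped
Reachable graph of Q (5 states):
  n0 = d.c.b.((0 + 0) | d.0) → ··d··> n1
  n1 = c.b.((0 + 0) | d.0) → ··c··> n2
  n2 = b.((0 + 0) | d.0) → ··b··> n3
  n3 = (0 + 0) | d.0 → ··d··> n4
  n4 = (0 + 0) | 0 → stopped
Partition-refinement fixed point:
  B0 = {m0}
  B1 = {m1}
  B2 = {m2}
  B3 = {m3, n3}
  B4 = {m4, n4}
  B5 = {n0}
  B6 = {n1}
  B7 = {n2}
m0 ∈ B0, n0 ∈ B5 → different blocks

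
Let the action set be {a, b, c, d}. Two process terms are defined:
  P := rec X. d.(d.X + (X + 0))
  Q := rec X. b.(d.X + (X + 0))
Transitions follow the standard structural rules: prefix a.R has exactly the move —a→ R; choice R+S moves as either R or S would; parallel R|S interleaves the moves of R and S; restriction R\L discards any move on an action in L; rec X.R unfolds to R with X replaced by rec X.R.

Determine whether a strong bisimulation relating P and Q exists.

Reachable graph of P (2 states):
  s0 = rec X. d.(d.X + (X + 0)) → -d-> s1
  s1 = d.(rec X. d.(d.X + (X + 0))) + ((rec X. d.(d.X + (X + 0))) + 0) → -d-> s0, -d-> s1
Reachable graph of Q (2 states):
  t0 = rec X. b.(d.X + (X + 0)) → -b-> t1
  t1 = d.(rec X. b.(d.X + (X + 0))) + ((rec X. b.(d.X + (X + 0))) + 0) → -b-> t1, -d-> t0
Partition-refinement fixed point:
  B0 = {s0, s1}
  B1 = {t0}
  B2 = {t1}
s0 ∈ B0, t0 ∈ B1 → different blocks

NO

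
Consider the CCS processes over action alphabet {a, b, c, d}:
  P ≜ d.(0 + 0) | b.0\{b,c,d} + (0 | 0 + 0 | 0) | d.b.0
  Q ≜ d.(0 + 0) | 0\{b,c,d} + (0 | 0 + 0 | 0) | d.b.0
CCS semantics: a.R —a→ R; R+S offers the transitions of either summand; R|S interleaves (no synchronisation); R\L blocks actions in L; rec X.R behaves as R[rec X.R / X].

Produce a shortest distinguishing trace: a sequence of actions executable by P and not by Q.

P's transition system — 6 states:
  p0 = d.(0 + 0) | b.0\{b,c,d} + (0 | 0 + 0 | 0) | d.b.0 has moves =b=> p1, =d=> p2, =d=> p3
  p1 = d.(0 + 0) | 0\{b,c,d} has moves =d=> p4
  p2 = (0 + 0) | b.0\{b,c,d} has moves =b=> p4
  p3 = (0 | 0 + 0 | 0) | b.0 has moves =b=> p5
  p4 = (0 + 0) | 0\{b,c,d} has moves ·
  p5 = (0 | 0 + 0 | 0) | 0 has moves ·
Q's transition system — 4 states:
  q0 = d.(0 + 0) | 0\{b,c,d} + (0 | 0 + 0 | 0) | d.b.0 has moves =d=> q1, =d=> q2
  q1 = (0 + 0) | 0\{b,c,d} has moves ·
  q2 = (0 | 0 + 0 | 0) | b.0 has moves =b=> q3
  q3 = (0 | 0 + 0 | 0) | 0 has moves ·
Run σ = ⟨b⟩ on P: start {p0}
  [1] b ⇒ {p1}
  P completes σ.
Run σ = ⟨b⟩ on Q: start {q0}
  [1] b ⇒ ∅ (Q stuck)

b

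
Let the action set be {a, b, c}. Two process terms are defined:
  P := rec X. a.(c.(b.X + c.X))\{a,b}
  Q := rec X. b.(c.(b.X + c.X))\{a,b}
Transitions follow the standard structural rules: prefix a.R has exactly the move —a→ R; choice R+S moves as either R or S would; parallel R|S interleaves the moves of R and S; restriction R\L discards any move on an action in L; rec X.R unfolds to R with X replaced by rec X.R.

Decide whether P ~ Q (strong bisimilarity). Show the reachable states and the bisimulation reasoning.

Reachable graph of P (4 states):
  u0 = rec X. a.(c.(b.X + c.X))\{a,b} has moves —a→ u1
  u1 = (c.(b.(rec X. a.(c.(b.X + c.X))\{a,b}) + c.(rec X. a.(c.(b.X + c.X))\{a,b})))\{a,b} has moves —c→ u2
  u2 = (b.(rec X. a.(c.(b.X + c.X))\{a,b}) + c.(rec X. a.(c.(b.X + c.X))\{a,b}))\{a,b} has moves —c→ u3
  u3 = (rec X. a.(c.(b.X + c.X))\{a,b})\{a,b} has moves stopped
Reachable graph of Q (4 states):
  v0 = rec X. b.(c.(b.X + c.X))\{a,b} has moves —b→ v1
  v1 = (c.(b.(rec X. b.(c.(b.X + c.X))\{a,b}) + c.(rec X. b.(c.(b.X + c.X))\{a,b})))\{a,b} has moves —c→ v2
  v2 = (b.(rec X. b.(c.(b.X + c.X))\{a,b}) + c.(rec X. b.(c.(b.X + c.X))\{a,b}))\{a,b} has moves —c→ v3
  v3 = (rec X. b.(c.(b.X + c.X))\{a,b})\{a,b} has moves stopped
Bisimilarity quotient blocks:
  B0 = {u0}
  B1 = {u1, v1}
  B2 = {u2, v2}
  B3 = {u3, v3}
  B4 = {v0}
u0 ∈ B0, v0 ∈ B4 → different blocks

NO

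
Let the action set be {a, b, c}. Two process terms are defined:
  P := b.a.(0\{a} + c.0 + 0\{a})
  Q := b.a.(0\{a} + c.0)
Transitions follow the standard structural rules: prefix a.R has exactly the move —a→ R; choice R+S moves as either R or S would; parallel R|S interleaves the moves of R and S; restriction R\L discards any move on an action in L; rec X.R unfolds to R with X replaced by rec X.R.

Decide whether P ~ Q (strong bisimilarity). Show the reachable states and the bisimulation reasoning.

P ~ Q

LTS(P): 4 reachable states
  m0 = b.a.(0\{a} + c.0 + 0\{a}) :: --b--▸ m1
  m1 = a.(0\{a} + c.0 + 0\{a}) :: --a--▸ m2
  m2 = 0\{a} + c.0 + 0\{a} :: --c--▸ m3
  m3 = 0 :: deadlocked
LTS(Q): 4 reachable states
  n0 = b.a.(0\{a} + c.0) :: --b--▸ n1
  n1 = a.(0\{a} + c.0) :: --a--▸ n2
  n2 = 0\{a} + c.0 :: --c--▸ n3
  n3 = 0 :: deadlocked
Partition-refinement fixed point:
  B0 = {m0, n0}
  B1 = {m1, n1}
  B2 = {m2, n2}
  B3 = {m3, n3}
m0 ∈ B0, n0 ∈ B0 → same block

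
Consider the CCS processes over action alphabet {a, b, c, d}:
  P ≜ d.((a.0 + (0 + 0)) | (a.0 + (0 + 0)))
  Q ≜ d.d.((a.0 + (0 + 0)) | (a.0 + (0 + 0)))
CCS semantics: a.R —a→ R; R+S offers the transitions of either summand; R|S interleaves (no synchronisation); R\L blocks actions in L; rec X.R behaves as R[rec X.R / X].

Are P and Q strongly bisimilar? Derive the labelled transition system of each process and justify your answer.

NO

Reachable graph of P (5 states):
  p0 = d.((a.0 + (0 + 0)) | (a.0 + (0 + 0))) | ··d··> p1
  p1 = (a.0 + (0 + 0)) | (a.0 + (0 + 0)) | ··a··> p2, ··a··> p3
  p2 = (a.0 + (0 + 0)) | 0 | ··a··> p4
  p3 = 0 | (a.0 + (0 + 0)) | ··a··> p4
  p4 = 0 | 0 | stopped
Reachable graph of Q (6 states):
  q0 = d.d.((a.0 + (0 + 0)) | (a.0 + (0 + 0))) | ··d··> q1
  q1 = d.((a.0 + (0 + 0)) | (a.0 + (0 + 0))) | ··d··> q2
  q2 = (a.0 + (0 + 0)) | (a.0 + (0 + 0)) | ··a··> q3, ··a··> q4
  q3 = (a.0 + (0 + 0)) | 0 | ··a··> q5
  q4 = 0 | (a.0 + (0 + 0)) | ··a··> q5
  q5 = 0 | 0 | stopped
Coarsest stable partition (strong bisimilarity classes):
  B0 = {p0, q1}
  B1 = {p1, q2}
  B2 = {p2, p3, q3, q4}
  B3 = {p4, q5}
  B4 = {q0}
p0 ∈ B0, q0 ∈ B4 → different blocks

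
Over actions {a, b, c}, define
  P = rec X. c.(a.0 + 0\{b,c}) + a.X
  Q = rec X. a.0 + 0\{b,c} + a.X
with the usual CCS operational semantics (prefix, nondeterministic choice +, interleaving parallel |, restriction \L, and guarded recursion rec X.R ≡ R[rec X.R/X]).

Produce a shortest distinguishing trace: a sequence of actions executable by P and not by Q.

LTS(P): 3 reachable states
  s0 = rec X. c.(a.0 + 0\{b,c}) + a.X :: =a=> s0, =c=> s1
  s1 = a.0 + 0\{b,c} :: =a=> s2
  s2 = 0 :: deadlocked
LTS(Q): 2 reachable states
  t0 = rec X. a.0 + 0\{b,c} + a.X :: =a=> t0, =a=> t1
  t1 = 0 :: deadlocked
Executing c from P (initial set {s0}):
  step 1 (c): {s1}
  ✓ P
Executing c from Q (initial set {t0}):
  step 1 (c): ∅ (Q stuck)

c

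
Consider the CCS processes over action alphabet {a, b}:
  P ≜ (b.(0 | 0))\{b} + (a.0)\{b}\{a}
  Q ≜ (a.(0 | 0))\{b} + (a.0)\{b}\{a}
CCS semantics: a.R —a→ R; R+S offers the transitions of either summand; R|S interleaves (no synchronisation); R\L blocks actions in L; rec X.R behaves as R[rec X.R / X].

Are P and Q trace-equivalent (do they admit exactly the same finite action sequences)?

Reachable graph of P (1 states):
  p0 = (b.(0 | 0))\{b} + (a.0)\{b}\{a} ⊢ ·
Reachable graph of Q (2 states):
  q0 = (a.(0 | 0))\{b} + (a.0)\{b}\{a} ⊢ ··a··> q1
  q1 = (0 | 0)\{b} ⊢ ·
Run σ = ⟨a⟩ on Q: start {q0}
  [1] a ⇒ {q1}
  — Q admits the full trace.
Run σ = ⟨a⟩ on P: start {p0}
  [1] a ⇒ ∅  — P cannot continue

traces(P) ≠ traces(Q) — witness ⟨a⟩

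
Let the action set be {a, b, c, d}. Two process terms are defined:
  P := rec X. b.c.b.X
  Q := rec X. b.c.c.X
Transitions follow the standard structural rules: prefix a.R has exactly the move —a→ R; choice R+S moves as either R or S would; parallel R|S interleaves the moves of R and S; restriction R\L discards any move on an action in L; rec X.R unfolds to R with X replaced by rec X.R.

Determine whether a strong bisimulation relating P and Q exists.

P ≁ Q

LTS(P): 3 reachable states
  s0 = rec X. b.c.b.X | --b--▸ s1
  s1 = c.b.(rec X. b.c.b.X) | --c--▸ s2
  s2 = b.(rec X. b.c.b.X) | --b--▸ s0
LTS(Q): 3 reachable states
  t0 = rec X. b.c.c.X | --b--▸ t1
  t1 = c.c.(rec X. b.c.c.X) | --c--▸ t2
  t2 = c.(rec X. b.c.c.X) | --c--▸ t0
Coarsest stable partition (strong bisimilarity classes):
  B0 = {s0}
  B1 = {s1}
  B2 = {s2}
  B3 = {t0}
  B4 = {t1}
  B5 = {t2}
s0 ∈ B0, t0 ∈ B3 → different blocks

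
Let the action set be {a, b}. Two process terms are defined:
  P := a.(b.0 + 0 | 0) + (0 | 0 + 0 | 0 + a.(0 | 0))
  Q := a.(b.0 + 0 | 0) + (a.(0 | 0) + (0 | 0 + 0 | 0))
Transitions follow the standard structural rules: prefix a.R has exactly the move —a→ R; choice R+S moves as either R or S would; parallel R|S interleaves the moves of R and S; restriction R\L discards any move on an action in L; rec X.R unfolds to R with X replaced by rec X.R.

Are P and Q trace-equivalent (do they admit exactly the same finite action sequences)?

P's transition system — 4 states:
  u0 = a.(b.0 + 0 | 0) + (0 | 0 + 0 | 0 + a.(0 | 0)) | ··a··> u1, ··a··> u2
  u1 = 0 | 0 | deadlocked
  u2 = b.0 + 0 | 0 | ··b··> u3
  u3 = 0 | deadlocked
Q's transition system — 4 states:
  v0 = a.(b.0 + 0 | 0) + (a.(0 | 0) + (0 | 0 + 0 | 0)) | ··a··> v1, ··a··> v2
  v1 = 0 | 0 | deadlocked
  v2 = b.0 + 0 | 0 | ··b··> v3
  v3 = 0 | deadlocked
Partition-refinement fixed point:
  B0 = {u0, v0}
  B1 = {u2, v2}
  B2 = {u1, u3, v1, v3}
u0 ∈ B0, v0 ∈ B0 → same block
Bisimilar ⇒ trace-equivalent.

YES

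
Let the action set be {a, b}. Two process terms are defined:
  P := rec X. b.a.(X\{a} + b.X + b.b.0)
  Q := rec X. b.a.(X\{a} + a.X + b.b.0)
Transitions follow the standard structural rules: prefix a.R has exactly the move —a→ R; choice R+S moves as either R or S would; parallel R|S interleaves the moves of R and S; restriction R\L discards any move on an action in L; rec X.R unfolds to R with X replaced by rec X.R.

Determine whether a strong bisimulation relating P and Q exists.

LTS(P): 6 reachable states
  m0 = rec X. b.a.(X\{a} + b.X + b.b.0) | ··b··> m1
  m1 = a.((rec X. b.a.(X\{a} + b.X + b.b.0))\{a} + b.(rec X. b.a.(X\{a} + b.X + b.b.0)) + b.b.0) | ··a··> m2
  m2 = (rec X. b.a.(X\{a} + b.X + b.b.0))\{a} + b.(rec X. b.a.(X\{a} + b.X + b.b.0)) + b.b.0 | ··b··> m0, ··b··> m3, ··b··> m4
  m3 = (a.((rec X. b.a.(X\{a} + b.X + b.b.0))\{a} + b.(rec X. b.a.(X\{a} + b.X + b.b.0)) + b.b.0))\{a} | ∅
  m4 = b.0 | ··b··> m5
  m5 = 0 | ∅
LTS(Q): 6 reachable states
  n0 = rec X. b.a.(X\{a} + a.X + b.b.0) | ··b··> n1
  n1 = a.((rec X. b.a.(X\{a} + a.X + b.b.0))\{a} + a.(rec X. b.a.(X\{a} + a.X + b.b.0)) + b.b.0) | ··a··> n2
  n2 = (rec X. b.a.(X\{a} + a.X + b.b.0))\{a} + a.(rec X. b.a.(X\{a} + a.X + b.b.0)) + b.b.0 | ··a··> n0, ··b··> n3, ··b··> n4
  n3 = (a.((rec X. b.a.(X\{a} + a.X + b.b.0))\{a} + a.(rec X. b.a.(X\{a} + a.X + b.b.0)) + b.b.0))\{a} | ∅
  n4 = b.0 | ··b··> n5
  n5 = 0 | ∅
Bisimilarity quotient blocks:
  B0 = {m0}
  B1 = {m1}
  B2 = {m2}
  B3 = {m3, m5, n3, n5}
  B4 = {m4, n4}
  B5 = {n0}
  B6 = {n1}
  B7 = {n2}
m0 ∈ B0, n0 ∈ B5 → different blocks

not bisimilar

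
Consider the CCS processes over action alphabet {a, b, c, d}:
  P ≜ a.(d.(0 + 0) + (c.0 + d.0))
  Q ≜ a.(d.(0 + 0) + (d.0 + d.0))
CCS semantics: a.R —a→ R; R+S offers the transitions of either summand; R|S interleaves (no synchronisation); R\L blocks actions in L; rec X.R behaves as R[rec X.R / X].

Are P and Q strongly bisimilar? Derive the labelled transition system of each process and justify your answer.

Reachable graph of P (4 states):
  u0 = a.(d.(0 + 0) + (c.0 + d.0)) → -a-> u1
  u1 = d.(0 + 0) + (c.0 + d.0) → -c-> u2, -d-> u2, -d-> u3
  u2 = 0 → stopped
  u3 = 0 + 0 → stopped
Reachable graph of Q (4 states):
  v0 = a.(d.(0 + 0) + (d.0 + d.0)) → -a-> v1
  v1 = d.(0 + 0) + (d.0 + d.0) → -d-> v2, -d-> v3
  v2 = 0 → stopped
  v3 = 0 + 0 → stopped
Coarsest stable partition (strong bisimilarity classes):
  B0 = {u0}
  B1 = {u1}
  B2 = {u2, u3, v2, v3}
  B3 = {v0}
  B4 = {v1}
u0 ∈ B0, v0 ∈ B3 → different blocks

not bisimilar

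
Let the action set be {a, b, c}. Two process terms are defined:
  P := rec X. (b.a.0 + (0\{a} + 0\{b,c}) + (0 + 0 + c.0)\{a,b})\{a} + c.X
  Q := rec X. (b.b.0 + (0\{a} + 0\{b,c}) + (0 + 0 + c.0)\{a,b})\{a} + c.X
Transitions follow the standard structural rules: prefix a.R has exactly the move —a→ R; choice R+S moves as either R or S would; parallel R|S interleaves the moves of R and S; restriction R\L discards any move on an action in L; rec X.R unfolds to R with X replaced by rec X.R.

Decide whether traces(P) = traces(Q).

LTS(P): 3 reachable states
  p0 = rec X. (b.a.0 + (0\{a} + 0\{b,c}) + (0 + 0 + c.0)\{a,b})\{a} + c.X → --b--▸ p1, --c--▸ p0, --c--▸ p2
  p1 = (a.0)\{a} → (no moves)
  p2 = 0\{a,b}\{a} → (no moves)
LTS(Q): 4 reachable states
  q0 = rec X. (b.b.0 + (0\{a} + 0\{b,c}) + (0 + 0 + c.0)\{a,b})\{a} + c.X → --b--▸ q1, --c--▸ q0, --c--▸ q2
  q1 = (b.0)\{a} → --b--▸ q3
  q2 = 0\{a,b}\{a} → (no moves)
  q3 = 0\{a} → (no moves)
Run σ = ⟨bb⟩ on Q: start {q0}
  step 1 (b): {q1}
  step 2 (b): {q3}
  Q completes σ.
Run σ = ⟨bb⟩ on P: start {p0}
  step 1 (b): {p1}
  step 2 (b): ∅  — P cannot continue

NO — witness ⟨bb⟩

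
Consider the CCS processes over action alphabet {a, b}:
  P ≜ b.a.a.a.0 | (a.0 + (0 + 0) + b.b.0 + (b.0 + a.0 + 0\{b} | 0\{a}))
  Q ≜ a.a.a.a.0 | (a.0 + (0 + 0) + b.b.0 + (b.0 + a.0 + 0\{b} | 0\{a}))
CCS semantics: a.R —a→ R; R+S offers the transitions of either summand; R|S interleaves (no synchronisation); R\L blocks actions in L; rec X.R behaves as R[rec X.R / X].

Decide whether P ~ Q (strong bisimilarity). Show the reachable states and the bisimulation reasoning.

LTS(P): 15 reachable states
  u0 = b.a.a.a.0 | (a.0 + (0 + 0) + b.b.0 + (b.0 + a.0 + 0\{b} | 0\{a})) → ··a··> u1, ··b··> u1, ··b··> u2, ··b··> u3
  u1 = b.a.a.a.0 | 0 → ··b··> u4
  u2 = a.a.a.0 | (a.0 + (0 + 0) + b.b.0 + (b.0 + a.0 + 0\{b} | 0\{a})) → ··a··> u4, ··a··> u5, ··b··> u4, ··b··> u6
  u3 = b.a.a.a.0 | b.0 → ··b··> u1, ··b··> u6
  u4 = a.a.a.0 | 0 → ··a··> u7
  u5 = a.a.0 | (a.0 + (0 + 0) + b.b.0 + (b.0 + a.0 + 0\{b} | 0\{a})) → ··a··> u7, ··a··> u8, ··b··> u7, ··b··> u9
  u6 = a.a.a.0 | b.0 → ··a··> u9, ··b··> u4
  u7 = a.a.0 | 0 → ··a··> u10
  u8 = a.0 | (a.0 + (0 + 0) + b.b.0 + (b.0 + a.0 + 0\{b} | 0\{a})) → ··a··> u10, ··a··> u11, ··b··> u10, ··b··> u12
  u9 = a.a.0 | b.0 → ··a··> u12, ··b··> u7
  u10 = a.0 | 0 → ··a··> u13
  u11 = 0 | (a.0 + (0 + 0) + b.b.0 + (b.0 + a.0 + 0\{b} | 0\{a})) → ··a··> u13, ··b··> u13, ··b··> u14
  u12 = a.0 | b.0 → ··a··> u14, ··b··> u10
  u13 = 0 | 0 → stopped
  u14 = 0 | b.0 → ··b··> u13
LTS(Q): 15 reachable states
  v0 = a.a.a.a.0 | (a.0 + (0 + 0) + b.b.0 + (b.0 + a.0 + 0\{b} | 0\{a})) → ··a··> v1, ··a··> v2, ··b··> v2, ··b··> v3
  v1 = a.a.a.0 | (a.0 + (0 + 0) + b.b.0 + (b.0 + a.0 + 0\{b} | 0\{a})) → ··a··> v4, ··a··> v5, ··b··> v5, ··b··> v6
  v2 = a.a.a.a.0 | 0 → ··a··> v5
  v3 = a.a.a.a.0 | b.0 → ··a··> v6, ··b··> v2
  v4 = a.a.0 | (a.0 + (0 + 0) + b.b.0 + (b.0 + a.0 + 0\{b} | 0\{a})) → ··a··> v7, ··a··> v8, ··b··> v8, ··b··> v9
  v5 = a.a.a.0 | 0 → ··a··> v8
  v6 = a.a.a.0 | b.0 → ··a··> v9, ··b··> v5
  v7 = a.0 | (a.0 + (0 + 0) + b.b.0 + (b.0 + a.0 + 0\{b} | 0\{a})) → ··a··> v10, ··a··> v11, ··b··> v11, ··b··> v12
  v8 = a.a.0 | 0 → ··a··> v11
  v9 = a.a.0 | b.0 → ··a··> v12, ··b··> v8
  v10 = 0 | (a.0 + (0 + 0) + b.b.0 + (b.0 + a.0 + 0\{b} | 0\{a})) → ··a··> v13, ··b··> v13, ··b··> v14
  v11 = a.0 | 0 → ··a··> v13
  v12 = a.0 | b.0 → ··a··> v14, ··b··> v11
  v13 = 0 | 0 → stopped
  v14 = 0 | b.0 → ··b··> v13
Partition-refinement fixed point:
  B0 = {u0}
  B1 = {u1}
  B2 = {u4, v5}
  B3 = {u7, v8}
  B4 = {u10, v11}
  B5 = {u13, v13}
  B6 = {u3}
  B7 = {u6, v6}
  B8 = {u9, v9}
  B9 = {u12, v12}
  B10 = {u14, v14}
  B11 = {u2, v1}
  B12 = {u5, v4}
  B13 = {u8, v7}
  B14 = {u11, v10}
  B15 = {v0}
  B16 = {v2}
  B17 = {v3}
u0 ∈ B0, v0 ∈ B15 → different blocks

NO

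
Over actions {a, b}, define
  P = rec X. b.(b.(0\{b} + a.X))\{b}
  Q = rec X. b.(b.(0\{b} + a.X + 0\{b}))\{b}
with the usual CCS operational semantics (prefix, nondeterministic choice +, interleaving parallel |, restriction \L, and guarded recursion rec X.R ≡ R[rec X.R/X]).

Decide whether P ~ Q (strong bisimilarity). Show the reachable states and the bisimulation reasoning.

Reachable graph of P (2 states):
  u0 = rec X. b.(b.(0\{b} + a.X))\{b} ⊢ —b→ u1
  u1 = (b.(0\{b} + a.(rec X. b.(b.(0\{b} + a.X))\{b})))\{b} ⊢ (no moves)
Reachable graph of Q (2 states):
  v0 = rec X. b.(b.(0\{b} + a.X + 0\{b}))\{b} ⊢ —b→ v1
  v1 = (b.(0\{b} + a.(rec X. b.(b.(0\{b} + a.X + 0\{b}))\{b}) + 0\{b}))\{b} ⊢ (no moves)
Coarsest stable partition (strong bisimilarity classes):
  B0 = {u0, v0}
  B1 = {u1, v1}
u0 ∈ B0, v0 ∈ B0 → same block

P ~ Q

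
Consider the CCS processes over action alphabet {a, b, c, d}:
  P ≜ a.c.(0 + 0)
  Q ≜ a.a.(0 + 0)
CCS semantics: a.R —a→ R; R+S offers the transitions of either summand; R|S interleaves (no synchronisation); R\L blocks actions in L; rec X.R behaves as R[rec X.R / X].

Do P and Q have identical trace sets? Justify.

trace-distinct — witness ⟨ac⟩

Reachable graph of P (3 states):
  m0 = a.c.(0 + 0) → --a--▸ m1
  m1 = c.(0 + 0) → --c--▸ m2
  m2 = 0 + 0 → ∅
Reachable graph of Q (3 states):
  n0 = a.a.(0 + 0) → --a--▸ n1
  n1 = a.(0 + 0) → --a--▸ n2
  n2 = 0 + 0 → ∅
Trace ⟨ac⟩ through P, begin at {m0}:
  [1] a ⇒ {m1}
  [2] c ⇒ {m2}
  P completes σ.
Trace ⟨ac⟩ through Q, begin at {n0}:
  [1] a ⇒ {n1}
  [2] c ⇒ no successor for Q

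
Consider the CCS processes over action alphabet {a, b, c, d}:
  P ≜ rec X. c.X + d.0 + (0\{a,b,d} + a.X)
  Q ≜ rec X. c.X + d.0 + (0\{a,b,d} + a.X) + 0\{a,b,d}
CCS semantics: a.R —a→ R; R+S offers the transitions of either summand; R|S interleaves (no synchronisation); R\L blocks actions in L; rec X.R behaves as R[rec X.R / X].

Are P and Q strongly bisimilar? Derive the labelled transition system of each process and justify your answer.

P ~ Q

LTS(P): 2 reachable states
  m0 = rec X. c.X + d.0 + (0\{a,b,d} + a.X) | —a→ m0, —c→ m0, —d→ m1
  m1 = 0 | ·
LTS(Q): 2 reachable states
  n0 = rec X. c.X + d.0 + (0\{a,b,d} + a.X) + 0\{a,b,d} | —a→ n0, —c→ n0, —d→ n1
  n1 = 0 | ·
Bisimilarity quotient blocks:
  B0 = {m0, n0}
  B1 = {m1, n1}
m0 ∈ B0, n0 ∈ B0 → same block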